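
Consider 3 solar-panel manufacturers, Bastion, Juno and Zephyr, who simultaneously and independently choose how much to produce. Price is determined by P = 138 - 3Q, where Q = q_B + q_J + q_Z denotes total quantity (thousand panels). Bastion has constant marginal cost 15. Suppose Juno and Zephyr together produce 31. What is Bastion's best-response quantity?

5

With rivals' combined output fixed at 31, Bastion's profit is π_B = (138 - 3·31 - 3q_B)q_B - (15q_B) = (45 - 3q_B)q_B - (15q_B).
∂π_B/∂q_B = 30 - 6q_B = 0, so q_B = 5.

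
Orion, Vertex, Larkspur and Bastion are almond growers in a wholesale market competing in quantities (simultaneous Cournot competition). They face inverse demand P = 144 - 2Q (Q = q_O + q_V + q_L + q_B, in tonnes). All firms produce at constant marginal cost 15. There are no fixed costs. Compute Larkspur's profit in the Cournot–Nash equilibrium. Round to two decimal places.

332.82

Each firm earns π_i = (144 - 2Q)q_i - 15q_i.
First-order condition (treating rivals' output as given): 129 - 4q_i - 2·Σ_{j≠i} q_j = 0.
By symmetry each firm produces the same amount; substituting Σ_{j≠i} q_j = 3q_i yields q_i = 129/10.
Price P = 144 - 2·(258/5) = 204/5.
Larkspur's profit: (204/5 - 15)·(129/10) = 332.8200.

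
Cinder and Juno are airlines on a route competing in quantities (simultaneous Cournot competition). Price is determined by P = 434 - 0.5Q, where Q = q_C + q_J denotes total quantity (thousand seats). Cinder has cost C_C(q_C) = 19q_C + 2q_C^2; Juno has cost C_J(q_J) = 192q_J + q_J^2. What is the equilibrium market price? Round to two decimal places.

Cinder's profit: π_C = (434 - 0.5Q)q_C - (19q_C + 2q_C²). Setting ∂π_C/∂q_C = 0: 415 - 5q_C - (1/2)(q_J) = 0.
Juno's first-order condition: 242 - 3q_J - (1/2)(q_C) = 0.
Best responses: q_C = (415 - (1/2)q_J)/5, q_J = (242 - (1/2)q_C)/3.
Solving the pair: q_C = 76.2034, q_J = 67.9661.
Total output Q = 144.1695, so price P = 434 - (1/2)·144.1695 = 361.9153.

361.92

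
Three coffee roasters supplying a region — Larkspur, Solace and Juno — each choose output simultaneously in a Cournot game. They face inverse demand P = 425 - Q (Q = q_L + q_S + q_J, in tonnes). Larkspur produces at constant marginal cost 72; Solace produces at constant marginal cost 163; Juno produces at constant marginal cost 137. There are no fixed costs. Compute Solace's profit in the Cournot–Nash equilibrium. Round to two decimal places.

Larkspur's profit: π_L = (425 - Q)q_L - (72q_L). Setting ∂π_L/∂q_L = 0: 353 - 2q_L - (q_S + q_J) = 0.
Solace's profit: π_S = (425 - Q)q_S - (163q_S). Setting ∂π_S/∂q_S = 0: 262 - 2q_S - (q_L + q_J) = 0.
Juno's first-order condition: 288 - 2q_J - (q_L + q_S) = 0.
Adding the 3 first-order conditions: 903 − 4Q = 0, so Q = 903/4.
Back-substituting: q_L = (353 − 903/4) = 509/4, q_S = (262 − 903/4) = 145/4, q_J = (288 − 903/4) = 249/4.
Price P = 425 - 903/4 = 797/4.
Solace's profit: (797/4 - 163)·(145/4) = 1314.0625.

1314.06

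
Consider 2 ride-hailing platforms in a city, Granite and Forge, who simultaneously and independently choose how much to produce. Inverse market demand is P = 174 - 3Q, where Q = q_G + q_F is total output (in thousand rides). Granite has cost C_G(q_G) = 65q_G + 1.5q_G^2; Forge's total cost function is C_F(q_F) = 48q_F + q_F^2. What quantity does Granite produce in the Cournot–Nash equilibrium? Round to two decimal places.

Granite's profit: π_G = (174 - 3Q)q_G - (65q_G + (3/2)q_G²). Setting ∂π_G/∂q_G = 0: 109 - 9q_G - 3(q_F) = 0.
Forge's first-order condition: 126 - 8q_F - 3(q_G) = 0.
Rearranging gives the reaction functions q_G = (109 - 3q_F)/9 and q_F = (126 - 3q_G)/8.
Substituting one into the other gives q_G = 494/63 and q_F = 269/21.

7.84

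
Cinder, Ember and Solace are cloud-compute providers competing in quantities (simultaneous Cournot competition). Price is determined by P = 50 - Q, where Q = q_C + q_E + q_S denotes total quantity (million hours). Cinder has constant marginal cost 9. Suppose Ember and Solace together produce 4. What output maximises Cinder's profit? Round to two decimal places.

With rivals' combined output fixed at 4, Cinder's profit is π_C = (50 - 4 - q_C)q_C - (9q_C) = (46 - q_C)q_C - (9q_C).
∂π_C/∂q_C = 37 - 2q_C = 0, so q_C = 37/2.

18.50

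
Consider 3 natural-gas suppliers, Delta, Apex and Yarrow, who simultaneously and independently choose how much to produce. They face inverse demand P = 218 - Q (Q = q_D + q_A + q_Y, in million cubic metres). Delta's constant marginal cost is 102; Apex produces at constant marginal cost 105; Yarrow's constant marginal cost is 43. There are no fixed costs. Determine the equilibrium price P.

Delta's profit: π_D = (218 - Q)q_D - (102q_D). Setting ∂π_D/∂q_D = 0: 116 - 2q_D - (q_A + q_Y) = 0.
Apex's first-order condition: 113 - 2q_A - (q_D + q_Y) = 0.
Yarrow's profit: π_Y = (218 - Q)q_Y - (43q_Y). Setting ∂π_Y/∂q_Y = 0: 175 - 2q_Y - (q_D + q_A) = 0.
Adding the 3 first-order conditions: 404 − 4Q = 0, so Q = 101.
Back-substituting: q_D = (116 − 101) = 15, q_A = (113 − 101) = 12, q_Y = (175 − 101) = 74.
Total output Q = 101, so price P = 218 - 101 = 117.

117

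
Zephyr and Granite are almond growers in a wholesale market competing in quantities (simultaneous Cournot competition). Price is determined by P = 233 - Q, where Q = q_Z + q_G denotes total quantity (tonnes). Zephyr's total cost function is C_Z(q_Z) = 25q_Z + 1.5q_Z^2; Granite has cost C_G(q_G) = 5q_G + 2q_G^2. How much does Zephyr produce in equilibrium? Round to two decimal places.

35.17

Zephyr's profit: π_Z = (233 - Q)q_Z - (25q_Z + (3/2)q_Z²). Setting ∂π_Z/∂q_Z = 0: 208 - 5q_Z - (q_G) = 0.
Granite's first-order condition: 228 - 6q_G - (q_Z) = 0.
Rearranging gives the reaction functions q_Z = (208 - q_G)/5 and q_G = (228 - q_Z)/6.
Solving the pair: q_Z = 1020/29, q_G = 932/29.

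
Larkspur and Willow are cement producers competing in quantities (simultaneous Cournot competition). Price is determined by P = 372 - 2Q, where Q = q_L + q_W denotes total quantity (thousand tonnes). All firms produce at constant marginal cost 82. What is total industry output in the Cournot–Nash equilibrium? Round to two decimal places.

96.67

A representative firm's profit is π_i = q_i(372 - 2Q) - 82q_i.
Setting ∂π_i/∂q_i = 0 with rivals' quantities fixed: 290 - 4q_i - 2q_j = 0.
By symmetry each firm produces the same amount; substituting q_j = q_i yields q_i = 290/6 = 145/3.
Total output Q = 145/3 + 145/3 = 290/3.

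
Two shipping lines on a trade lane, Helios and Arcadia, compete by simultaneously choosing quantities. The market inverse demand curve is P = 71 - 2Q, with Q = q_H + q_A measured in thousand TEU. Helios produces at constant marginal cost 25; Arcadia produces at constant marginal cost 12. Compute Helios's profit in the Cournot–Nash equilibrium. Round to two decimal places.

60.50

Helios's profit: π_H = (71 - 2Q)q_H - (25q_H). Setting ∂π_H/∂q_H = 0: 46 - 4q_H - 2(q_A) = 0.
Arcadia's first-order condition: 59 - 4q_A - 2(q_H) = 0.
So q_H = (46 - 2q_A)/4 and q_A = (59 - 2q_H)/4.
Substituting one into the other gives q_H = 11/2 and q_A = 12.
Price P = 71 - 2·(35/2) = 36.
Helios's profit: (36 - 25)·(11/2) = 121/2.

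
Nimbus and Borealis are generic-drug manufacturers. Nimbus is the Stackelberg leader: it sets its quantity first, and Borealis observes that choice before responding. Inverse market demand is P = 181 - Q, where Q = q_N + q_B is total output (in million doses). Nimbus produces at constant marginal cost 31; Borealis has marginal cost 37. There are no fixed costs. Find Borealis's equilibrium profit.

The follower Borealis best-responds to any q_N: π_B = (181 - Q)q_B - 37q_B.
∂π_B/∂q_B = 144 - q_N - 2q_B = 0 gives the reaction function q_B = (144 - q_N)/2.
The leader anticipates this reaction. Substituting into P = 181 - Q gives P = 109 - (1/2)q_N, so π_N = (109 - (1/2)q_N)q_N - 31q_N.
Maximising: ∂π_N/∂q_N = 78 - q_N = 0, giving q_N = 78.
Then q_B = (144 - 78)/2 = 33.
Price P = 181 - 111 = 70.
Borealis's profit: (70 - 37)·33 = 1089.

1089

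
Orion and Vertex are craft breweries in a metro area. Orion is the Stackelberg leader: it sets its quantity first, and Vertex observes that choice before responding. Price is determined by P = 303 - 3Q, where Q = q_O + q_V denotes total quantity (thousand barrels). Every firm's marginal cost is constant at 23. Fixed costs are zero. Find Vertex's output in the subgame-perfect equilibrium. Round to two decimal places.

23.33

The follower Vertex best-responds to any q_O: π_V = (303 - 3Q)q_V - 23q_V.
Follower FOC: 280 - 3q_O - 6q_V = 0, so q_V(q_O) = (280 - 3q_O)/6.
Orion substitutes q_V(q_O) into its own profit: π_O = q_O(303 - 3q_O - (280 - 3q_O)/2) - 23q_O = (163 - (3/2)q_O)q_O - 23q_O.
The leader's first-order condition 140 - 3q_O = 0 yields q_O = 140/3.
Then q_V = (280 - 3·(140/3))/6 = 70/3.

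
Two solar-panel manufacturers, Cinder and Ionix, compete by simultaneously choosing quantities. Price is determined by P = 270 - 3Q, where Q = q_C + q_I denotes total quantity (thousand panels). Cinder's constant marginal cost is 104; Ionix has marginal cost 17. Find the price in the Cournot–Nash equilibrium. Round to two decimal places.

Cinder's profit: π_C = (270 - 3Q)q_C - (104q_C). Setting ∂π_C/∂q_C = 0: 166 - 6q_C - 3(q_I) = 0.
Ionix's first-order condition: 253 - 6q_I - 3(q_C) = 0.
Rearranging gives the reaction functions q_C = (166 - 3q_I)/6 and q_I = (253 - 3q_C)/6.
Solving the pair: q_C = 79/9, q_I = 340/9.
Total output Q = 419/9, so price P = 270 - 3·(419/9) = 391/3.

130.33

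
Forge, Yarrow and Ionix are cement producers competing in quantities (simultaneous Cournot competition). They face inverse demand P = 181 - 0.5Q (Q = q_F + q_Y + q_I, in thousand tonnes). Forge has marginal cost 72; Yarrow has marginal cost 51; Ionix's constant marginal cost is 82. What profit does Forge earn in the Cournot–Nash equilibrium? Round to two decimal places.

Forge's profit: π_F = (181 - 0.5Q)q_F - (72q_F). Setting ∂π_F/∂q_F = 0: 109 - q_F - (1/2)(q_Y + q_I) = 0.
Yarrow's first-order condition: 130 - q_Y - (1/2)(q_F + q_I) = 0.
Ionix's first-order condition: 99 - q_I - (1/2)(q_F + q_Y) = 0.
Adding the 3 first-order conditions: 338 − 2Q = 0, so Q = 169.
Back-substituting: q_F = (109 − 169/2)/(1/2) = 49, q_Y = (130 − 169/2)/(1/2) = 91, q_I = (99 − 169/2)/(1/2) = 29.
Price P = 181 - (1/2)·169 = 193/2.
Forge's profit: (193/2 - 72)·49 = 1200.5000.

1200.50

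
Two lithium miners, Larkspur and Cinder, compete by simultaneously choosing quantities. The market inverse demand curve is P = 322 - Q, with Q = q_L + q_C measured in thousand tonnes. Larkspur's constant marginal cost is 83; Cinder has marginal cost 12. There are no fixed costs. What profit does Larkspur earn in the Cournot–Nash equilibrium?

Larkspur's profit: π_L = (322 - Q)q_L - (83q_L). Setting ∂π_L/∂q_L = 0: 239 - 2q_L - (q_C) = 0.
Cinder's profit: π_C = (322 - Q)q_C - (12q_C). Setting ∂π_C/∂q_C = 0: 310 - 2q_C - (q_L) = 0.
Rearranging gives the reaction functions q_L = (239 - q_C)/2 and q_C = (310 - q_L)/2.
Solving the pair: q_L = 56, q_C = 127.
Price P = 322 - 183 = 139.
Larkspur's profit: (139 - 83)·56 = 3136.

3136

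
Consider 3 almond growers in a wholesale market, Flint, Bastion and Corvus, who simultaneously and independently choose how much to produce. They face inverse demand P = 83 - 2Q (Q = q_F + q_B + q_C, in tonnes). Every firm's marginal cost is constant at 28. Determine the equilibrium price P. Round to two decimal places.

A representative firm's profit is π_i = q_i(83 - 2Q) - 28q_i.
First-order condition (treating rivals' output as given): 55 - 4q_i - 2·Σ_{j≠i} q_j = 0.
By symmetry each firm produces the same amount; substituting Σ_{j≠i} q_j = 2q_i yields q_i = 55/8.
Total output Q = 165/8, so price P = 83 - 2·(165/8) = 167/4.

41.75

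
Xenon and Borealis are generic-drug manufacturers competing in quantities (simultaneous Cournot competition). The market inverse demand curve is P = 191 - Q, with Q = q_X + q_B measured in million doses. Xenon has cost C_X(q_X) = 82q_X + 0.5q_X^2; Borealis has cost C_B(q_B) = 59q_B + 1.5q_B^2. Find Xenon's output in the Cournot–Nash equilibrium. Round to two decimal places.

Xenon's profit: π_X = (191 - Q)q_X - (82q_X + (1/2)q_X²). Setting ∂π_X/∂q_X = 0: 109 - 3q_X - (q_B) = 0.
Borealis's profit: π_B = (191 - Q)q_B - (59q_B + (3/2)q_B²). Setting ∂π_B/∂q_B = 0: 132 - 5q_B - (q_X) = 0.
Best responses: q_X = (109 - q_B)/3, q_B = (132 - q_X)/5.
Substituting one into the other gives q_X = 59/2 and q_B = 41/2.

29.50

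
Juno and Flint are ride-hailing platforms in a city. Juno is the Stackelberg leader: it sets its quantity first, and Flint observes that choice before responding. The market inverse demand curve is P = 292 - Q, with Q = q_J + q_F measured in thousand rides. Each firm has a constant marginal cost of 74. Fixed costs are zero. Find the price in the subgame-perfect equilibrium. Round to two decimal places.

128.50

The follower Flint best-responds to any q_J: π_F = (292 - Q)q_F - 74q_F.
∂π_F/∂q_F = 218 - q_J - 2q_F = 0 gives the reaction function q_F = (218 - q_J)/2.
The leader anticipates this reaction. Substituting into P = 292 - Q gives P = 183 - (1/2)q_J, so π_J = (183 - (1/2)q_J)q_J - 74q_J.
Leader FOC: 109 - q_J = 0, so q_J = 109.
Then q_F = (218 - 109)/2 = 109/2.
Total output Q = 327/2, so price P = 292 - 327/2 = 257/2.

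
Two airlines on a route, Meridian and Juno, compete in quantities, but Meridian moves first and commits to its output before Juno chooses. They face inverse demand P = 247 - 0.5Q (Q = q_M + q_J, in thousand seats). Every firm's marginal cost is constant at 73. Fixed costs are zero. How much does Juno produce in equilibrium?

87

The follower Juno best-responds to any q_M: π_J = (247 - 0.5Q)q_J - 73q_J.
Setting the follower's marginal profit to zero, 174 - (1/2)q_M - q_J = 0, i.e. q_J = (174 - (1/2)q_M).
The leader anticipates this reaction. Substituting into P = 247 - 0.5Q gives P = 160 - (1/4)q_M, so π_M = (160 - (1/4)q_M)q_M - 73q_M.
Leader FOC: 87 - (1/2)q_M = 0, so q_M = 174.
Then q_J = (174 - (1/2)·174) = 87.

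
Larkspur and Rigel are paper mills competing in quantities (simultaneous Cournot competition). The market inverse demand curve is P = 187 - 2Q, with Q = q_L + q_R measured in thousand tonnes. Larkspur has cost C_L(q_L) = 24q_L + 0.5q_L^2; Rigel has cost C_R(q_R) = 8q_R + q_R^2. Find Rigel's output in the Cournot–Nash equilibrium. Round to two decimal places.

21.88

Larkspur's profit: π_L = (187 - 2Q)q_L - (24q_L + (1/2)q_L²). Setting ∂π_L/∂q_L = 0: 163 - 5q_L - 2(q_R) = 0.
Rigel's profit: π_R = (187 - 2Q)q_R - (8q_R + q_R²). Setting ∂π_R/∂q_R = 0: 179 - 6q_R - 2(q_L) = 0.
Best responses: q_L = (163 - 2q_R)/5, q_R = (179 - 2q_L)/6.
Substituting one into the other gives q_L = 310/13 and q_R = 569/26.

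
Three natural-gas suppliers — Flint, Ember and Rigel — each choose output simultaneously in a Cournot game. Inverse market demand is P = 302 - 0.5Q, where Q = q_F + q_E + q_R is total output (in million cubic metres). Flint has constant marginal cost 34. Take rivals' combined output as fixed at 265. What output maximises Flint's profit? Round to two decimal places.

135.50

With rivals' combined output fixed at 265, Flint's profit is π_F = (302 - (1/2)·265 - (1/2)q_F)q_F - (34q_F) = (339/2 - (1/2)q_F)q_F - (34q_F).
∂π_F/∂q_F = 271/2 - q_F = 0, so q_F = 271/2.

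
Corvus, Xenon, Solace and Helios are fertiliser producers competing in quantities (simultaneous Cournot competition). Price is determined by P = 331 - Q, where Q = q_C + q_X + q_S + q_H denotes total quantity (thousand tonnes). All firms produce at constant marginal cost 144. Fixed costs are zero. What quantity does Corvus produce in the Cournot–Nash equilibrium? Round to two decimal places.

37.40

Each firm earns π_i = (331 - Q)q_i - 144q_i.
First-order condition (treating rivals' output as given): 187 - 2q_i - Σ_{j≠i} q_j = 0.
With identical firms every q_j equals q_i, so Σ_{j≠i} q_j = 3q_i and 187 = 5q_i, giving q_i = 187/5.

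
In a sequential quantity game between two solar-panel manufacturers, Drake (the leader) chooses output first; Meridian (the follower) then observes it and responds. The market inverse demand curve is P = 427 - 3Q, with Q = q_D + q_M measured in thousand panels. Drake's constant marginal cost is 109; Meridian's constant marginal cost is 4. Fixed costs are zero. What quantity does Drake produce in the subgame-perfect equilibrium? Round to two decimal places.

The follower Meridian best-responds to any q_D: π_M = (427 - 3Q)q_M - 4q_M.
∂π_M/∂q_M = 423 - 3q_D - 6q_M = 0 gives the reaction function q_M = (423 - 3q_D)/6.
The leader anticipates this reaction. Substituting into P = 427 - 3Q gives P = 431/2 - (3/2)q_D, so π_D = (431/2 - (3/2)q_D)q_D - 109q_D.
The leader's first-order condition 213/2 - 3q_D = 0 yields q_D = 71/2.
Then q_M = (423 - 3·(71/2))/6 = 211/4.

35.50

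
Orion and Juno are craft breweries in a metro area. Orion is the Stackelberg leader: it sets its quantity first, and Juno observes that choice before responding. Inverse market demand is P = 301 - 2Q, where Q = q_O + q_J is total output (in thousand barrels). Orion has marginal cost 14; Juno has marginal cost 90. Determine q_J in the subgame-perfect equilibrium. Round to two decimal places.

The follower Juno best-responds to any q_O: π_J = (301 - 2Q)q_J - 90q_J.
Follower FOC: 211 - 2q_O - 4q_J = 0, so q_J(q_O) = (211 - 2q_O)/4.
Orion substitutes q_J(q_O) into its own profit: π_O = q_O(301 - 2q_O - (211 - 2q_O)/2) - 14q_O = (391/2 - q_O)q_O - 14q_O.
The leader's first-order condition 363/2 - 2q_O = 0 yields q_O = 363/4.
Then q_J = (211 - 2·(363/4))/4 = 59/8.

7.38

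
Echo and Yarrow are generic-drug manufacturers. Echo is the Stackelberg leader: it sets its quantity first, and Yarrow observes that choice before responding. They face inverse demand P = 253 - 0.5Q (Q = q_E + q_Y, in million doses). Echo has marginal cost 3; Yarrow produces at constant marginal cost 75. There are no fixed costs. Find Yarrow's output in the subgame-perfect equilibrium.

The follower Yarrow best-responds to any q_E: π_Y = (253 - 0.5Q)q_Y - 75q_Y.
∂π_Y/∂q_Y = 178 - (1/2)q_E - q_Y = 0 gives the reaction function q_Y = (178 - (1/2)q_E).
The leader anticipates this reaction. Substituting into P = 253 - 0.5Q gives P = 164 - (1/4)q_E, so π_E = (164 - (1/4)q_E)q_E - 3q_E.
Leader FOC: 161 - (1/2)q_E = 0, so q_E = 322.
Then q_Y = (178 - (1/2)·322) = 17.

17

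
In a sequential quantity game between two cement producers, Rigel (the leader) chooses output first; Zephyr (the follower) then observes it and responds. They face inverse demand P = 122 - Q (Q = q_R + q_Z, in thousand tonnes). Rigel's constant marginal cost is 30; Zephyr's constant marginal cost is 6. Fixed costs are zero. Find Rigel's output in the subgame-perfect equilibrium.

Solve by backward induction. Given q_R, the follower Zephyr maximises π_Z = (122 - q_R - q_Z)q_Z - 6q_Z.
∂π_Z/∂q_Z = 116 - q_R - 2q_Z = 0 gives the reaction function q_Z = (116 - q_R)/2.
The leader anticipates this reaction. Substituting into P = 122 - Q gives P = 64 - (1/2)q_R, so π_R = (64 - (1/2)q_R)q_R - 30q_R.
Maximising: ∂π_R/∂q_R = 34 - q_R = 0, giving q_R = 34.
Then q_Z = (116 - 34)/2 = 41.

34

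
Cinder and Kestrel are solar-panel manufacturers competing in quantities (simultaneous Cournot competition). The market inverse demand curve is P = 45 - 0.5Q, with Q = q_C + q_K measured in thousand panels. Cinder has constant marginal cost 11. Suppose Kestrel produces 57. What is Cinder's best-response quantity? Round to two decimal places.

5.50

With the rival's output fixed at 57, Cinder's profit is π_C = (45 - (1/2)·57 - (1/2)q_C)q_C - (11q_C) = (33/2 - (1/2)q_C)q_C - (11q_C).
∂π_C/∂q_C = 11/2 - q_C = 0, so q_C = 11/2.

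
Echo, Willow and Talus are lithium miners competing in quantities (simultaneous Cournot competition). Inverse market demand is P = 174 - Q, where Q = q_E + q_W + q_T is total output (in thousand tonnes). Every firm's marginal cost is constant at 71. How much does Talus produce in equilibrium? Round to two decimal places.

25.75

A representative firm's profit is π_i = q_i(174 - Q) - 71q_i.
First-order condition (treating rivals' output as given): 103 - 2q_i - Σ_{j≠i} q_j = 0.
With identical firms every q_j equals q_i, so Σ_{j≠i} q_j = 2q_i and 103 = 4q_i, giving q_i = 103/4.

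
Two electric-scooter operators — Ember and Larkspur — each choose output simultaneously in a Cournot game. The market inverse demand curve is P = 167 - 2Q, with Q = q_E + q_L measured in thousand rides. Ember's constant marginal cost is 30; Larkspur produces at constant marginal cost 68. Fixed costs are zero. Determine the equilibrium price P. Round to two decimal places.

Ember's profit: π_E = (167 - 2Q)q_E - (30q_E). Setting ∂π_E/∂q_E = 0: 137 - 4q_E - 2(q_L) = 0.
Larkspur's first-order condition: 99 - 4q_L - 2(q_E) = 0.
Rearranging gives the reaction functions q_E = (137 - 2q_L)/4 and q_L = (99 - 2q_E)/4.
Solving the pair: q_E = 175/6, q_L = 61/6.
Total output Q = 118/3, so price P = 167 - 2·(118/3) = 265/3.

88.33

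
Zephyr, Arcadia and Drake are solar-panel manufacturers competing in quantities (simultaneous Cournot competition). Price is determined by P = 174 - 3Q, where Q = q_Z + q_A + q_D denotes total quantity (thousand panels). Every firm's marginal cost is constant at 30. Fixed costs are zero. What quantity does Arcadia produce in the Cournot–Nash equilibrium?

Each firm earns π_i = (174 - 3Q)q_i - 30q_i.
Setting ∂π_i/∂q_i = 0 with rivals' quantities fixed: 144 - 6q_i - 3·Σ_{j≠i} q_j = 0.
By symmetry each firm produces the same amount; substituting Σ_{j≠i} q_j = 2q_i yields q_i = 144/12 = 12.

12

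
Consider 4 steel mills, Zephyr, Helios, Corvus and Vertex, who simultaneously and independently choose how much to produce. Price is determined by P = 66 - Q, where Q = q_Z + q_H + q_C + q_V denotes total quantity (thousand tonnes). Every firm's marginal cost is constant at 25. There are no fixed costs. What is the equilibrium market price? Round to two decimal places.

A representative firm's profit is π_i = q_i(66 - Q) - 25q_i.
First-order condition (treating rivals' output as given): 41 - 2q_i - Σ_{j≠i} q_j = 0.
By symmetry each firm produces the same amount; substituting Σ_{j≠i} q_j = 3q_i yields q_i = 41/5.
Total output Q = 164/5, so price P = 66 - 164/5 = 166/5.

33.20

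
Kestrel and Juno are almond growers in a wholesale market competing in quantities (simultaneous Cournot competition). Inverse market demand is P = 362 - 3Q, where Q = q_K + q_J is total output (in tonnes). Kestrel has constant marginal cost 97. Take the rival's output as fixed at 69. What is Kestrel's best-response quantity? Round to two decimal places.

With the rival's output fixed at 69, Kestrel's profit is π_K = (362 - 3·69 - 3q_K)q_K - (97q_K) = (155 - 3q_K)q_K - (97q_K).
∂π_K/∂q_K = 58 - 6q_K = 0, so q_K = 29/3.

9.67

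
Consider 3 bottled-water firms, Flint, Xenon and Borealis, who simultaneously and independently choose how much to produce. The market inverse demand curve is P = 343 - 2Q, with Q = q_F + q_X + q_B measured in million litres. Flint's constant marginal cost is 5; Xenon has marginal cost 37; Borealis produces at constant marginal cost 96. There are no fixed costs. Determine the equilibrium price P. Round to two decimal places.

120.25

Flint's profit: π_F = (343 - 2Q)q_F - (5q_F). Setting ∂π_F/∂q_F = 0: 338 - 4q_F - 2(q_X + q_B) = 0.
Xenon's first-order condition: 306 - 4q_X - 2(q_F + q_B) = 0.
Borealis's first-order condition: 247 - 4q_B - 2(q_F + q_X) = 0.
Adding the 3 conditions: 891 − 4Q − 4Q = 0, i.e. Q = 891/8.
Back-substituting: q_F = (338 − 891/4)/2 = 461/8, q_X = (306 − 891/4)/2 = 333/8, q_B = (247 − 891/4)/2 = 97/8.
Total output Q = 891/8, so price P = 343 - 2·(891/8) = 481/4.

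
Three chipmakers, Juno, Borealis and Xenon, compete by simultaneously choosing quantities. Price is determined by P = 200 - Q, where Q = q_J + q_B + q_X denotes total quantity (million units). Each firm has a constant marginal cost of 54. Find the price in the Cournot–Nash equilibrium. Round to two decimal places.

90.50

Each firm earns π_i = (200 - Q)q_i - 54q_i.
Setting ∂π_i/∂q_i = 0 with rivals' quantities fixed: 146 - 2q_i - Σ_{j≠i} q_j = 0.
By symmetry each firm produces the same amount; substituting Σ_{j≠i} q_j = 2q_i yields q_i = 146/4 = 73/2.
Total output Q = 219/2, so price P = 200 - 219/2 = 181/2.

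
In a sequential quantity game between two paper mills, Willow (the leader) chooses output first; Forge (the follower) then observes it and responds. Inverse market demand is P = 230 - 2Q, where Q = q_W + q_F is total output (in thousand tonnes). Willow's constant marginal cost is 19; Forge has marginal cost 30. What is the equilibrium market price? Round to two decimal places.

74.50

The follower Forge best-responds to any q_W: π_F = (230 - 2Q)q_F - 30q_F.
Setting the follower's marginal profit to zero, 200 - 2q_W - 4q_F = 0, i.e. q_F = (200 - 2q_W)/4.
Willow substitutes q_F(q_W) into its own profit: π_W = q_W(230 - 2q_W - (200 - 2q_W)/2) - 19q_W = (130 - q_W)q_W - 19q_W.
The leader's first-order condition 111 - 2q_W = 0 yields q_W = 111/2.
Then q_F = (200 - 2·(111/2))/4 = 89/4.
Total output Q = 311/4, so price P = 230 - 2·(311/4) = 149/2.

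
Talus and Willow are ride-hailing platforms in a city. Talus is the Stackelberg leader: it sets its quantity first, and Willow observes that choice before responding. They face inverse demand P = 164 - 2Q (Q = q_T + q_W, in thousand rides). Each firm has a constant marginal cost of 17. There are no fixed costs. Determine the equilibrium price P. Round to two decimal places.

The follower Willow best-responds to any q_T: π_W = (164 - 2Q)q_W - 17q_W.
Setting the follower's marginal profit to zero, 147 - 2q_T - 4q_W = 0, i.e. q_W = (147 - 2q_T)/4.
Talus substitutes q_W(q_T) into its own profit: π_T = q_T(164 - 2q_T - (147 - 2q_T)/2) - 17q_T = (181/2 - q_T)q_T - 17q_T.
Leader FOC: 147/2 - 2q_T = 0, so q_T = 147/4.
Then q_W = (147 - 2·(147/4))/4 = 147/8.
Total output Q = 441/8, so price P = 164 - 2·(441/8) = 215/4.

53.75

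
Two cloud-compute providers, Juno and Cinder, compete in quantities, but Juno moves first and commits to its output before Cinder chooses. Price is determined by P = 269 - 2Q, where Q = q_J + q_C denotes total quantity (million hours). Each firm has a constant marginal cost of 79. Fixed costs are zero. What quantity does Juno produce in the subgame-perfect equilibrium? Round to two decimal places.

47.50

The follower Cinder best-responds to any q_J: π_C = (269 - 2Q)q_C - 79q_C.
Setting the follower's marginal profit to zero, 190 - 2q_J - 4q_C = 0, i.e. q_C = (190 - 2q_J)/4.
The leader anticipates this reaction. Substituting into P = 269 - 2Q gives P = 174 - q_J, so π_J = (174 - q_J)q_J - 79q_J.
Maximising: ∂π_J/∂q_J = 95 - 2q_J = 0, giving q_J = 95/2.
Then q_C = (190 - 2·(95/2))/4 = 95/4.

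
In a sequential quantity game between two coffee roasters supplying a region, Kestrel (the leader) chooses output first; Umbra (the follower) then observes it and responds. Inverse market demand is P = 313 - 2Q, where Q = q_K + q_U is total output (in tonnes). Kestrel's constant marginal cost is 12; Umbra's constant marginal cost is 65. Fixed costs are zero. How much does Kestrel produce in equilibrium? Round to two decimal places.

The follower Umbra best-responds to any q_K: π_U = (313 - 2Q)q_U - 65q_U.
∂π_U/∂q_U = 248 - 2q_K - 4q_U = 0 gives the reaction function q_U = (248 - 2q_K)/4.
Kestrel substitutes q_U(q_K) into its own profit: π_K = q_K(313 - 2q_K - (248 - 2q_K)/2) - 12q_K = (189 - q_K)q_K - 12q_K.
Leader FOC: 177 - 2q_K = 0, so q_K = 177/2.
Then q_U = (248 - 2·(177/2))/4 = 71/4.

88.50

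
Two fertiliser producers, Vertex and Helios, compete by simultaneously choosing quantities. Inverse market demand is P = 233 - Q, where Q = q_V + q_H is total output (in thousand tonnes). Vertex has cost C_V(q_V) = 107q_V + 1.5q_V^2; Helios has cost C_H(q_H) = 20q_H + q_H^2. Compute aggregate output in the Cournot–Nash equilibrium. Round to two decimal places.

Vertex's profit: π_V = (233 - Q)q_V - (107q_V + (3/2)q_V²). Setting ∂π_V/∂q_V = 0: 126 - 5q_V - (q_H) = 0.
Helios's profit: π_H = (233 - Q)q_H - (20q_H + q_H²). Setting ∂π_H/∂q_H = 0: 213 - 4q_H - (q_V) = 0.
Best responses: q_V = (126 - q_H)/5, q_H = (213 - q_V)/4.
Solving the pair: q_V = 291/19, q_H = 939/19.
Total output Q = 291/19 + 939/19 = 1230/19.

64.74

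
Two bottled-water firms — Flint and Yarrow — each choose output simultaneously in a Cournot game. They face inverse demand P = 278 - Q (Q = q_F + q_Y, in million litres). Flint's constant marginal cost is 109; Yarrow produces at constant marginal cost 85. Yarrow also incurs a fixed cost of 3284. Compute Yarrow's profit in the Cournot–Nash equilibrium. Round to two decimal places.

Flint's profit: π_F = (278 - Q)q_F - (109q_F). Setting ∂π_F/∂q_F = 0: 169 - 2q_F - (q_Y) = 0.
Yarrow's profit: π_Y = (278 - Q)q_Y - (85q_Y). Setting ∂π_Y/∂q_Y = 0: 193 - 2q_Y - (q_F) = 0.
So q_F = (169 - q_Y)/2 and q_Y = (193 - q_F)/2.
Substituting one into the other gives q_F = 145/3 and q_Y = 217/3.
Price P = 278 - 362/3 = 472/3.
Yarrow's profit: (472/3 - 85)·(217/3) - 3284 = 1948.1111.

1948.11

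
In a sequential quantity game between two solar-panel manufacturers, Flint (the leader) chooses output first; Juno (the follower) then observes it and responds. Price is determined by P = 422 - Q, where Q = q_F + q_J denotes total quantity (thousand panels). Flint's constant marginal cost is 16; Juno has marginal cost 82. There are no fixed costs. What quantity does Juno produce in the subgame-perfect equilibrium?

52

The follower Juno best-responds to any q_F: π_J = (422 - Q)q_J - 82q_J.
Setting the follower's marginal profit to zero, 340 - q_F - 2q_J = 0, i.e. q_J = (340 - q_F)/2.
The leader anticipates this reaction. Substituting into P = 422 - Q gives P = 252 - (1/2)q_F, so π_F = (252 - (1/2)q_F)q_F - 16q_F.
The leader's first-order condition 236 - q_F = 0 yields q_F = 236.
Then q_J = (340 - 236)/2 = 52.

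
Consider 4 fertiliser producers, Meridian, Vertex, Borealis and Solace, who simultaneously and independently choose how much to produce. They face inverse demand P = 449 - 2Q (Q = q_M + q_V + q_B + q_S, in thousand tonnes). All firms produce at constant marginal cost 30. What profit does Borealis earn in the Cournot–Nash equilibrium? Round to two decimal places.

3511.22

A representative firm's profit is π_i = q_i(449 - 2Q) - 30q_i.
Setting ∂π_i/∂q_i = 0 with rivals' quantities fixed: 419 - 4q_i - 2·Σ_{j≠i} q_j = 0.
By symmetry each firm produces the same amount; substituting Σ_{j≠i} q_j = 3q_i yields q_i = 419/10.
Price P = 449 - 2·(838/5) = 569/5.
Borealis's profit: (569/5 - 30)·(419/10) = 3511.2200.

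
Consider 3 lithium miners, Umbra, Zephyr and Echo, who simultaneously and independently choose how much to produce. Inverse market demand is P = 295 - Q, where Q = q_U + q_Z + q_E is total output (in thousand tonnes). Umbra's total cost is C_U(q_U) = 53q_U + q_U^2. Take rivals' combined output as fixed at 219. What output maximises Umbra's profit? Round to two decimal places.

With rivals' combined output fixed at 219, Umbra's profit is π_U = (295 - 219 - q_U)q_U - (53q_U + q_U²) = (76 - q_U)q_U - (53q_U + q_U²).
∂π_U/∂q_U = 23 - 4q_U = 0, so q_U = 23/4.

5.75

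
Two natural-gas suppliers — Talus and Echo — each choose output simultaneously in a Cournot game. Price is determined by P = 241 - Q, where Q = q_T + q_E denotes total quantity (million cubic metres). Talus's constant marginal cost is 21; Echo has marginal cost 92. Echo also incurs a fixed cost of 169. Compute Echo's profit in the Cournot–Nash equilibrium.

Talus's profit: π_T = (241 - Q)q_T - (21q_T). Setting ∂π_T/∂q_T = 0: 220 - 2q_T - (q_E) = 0.
Echo's profit: π_E = (241 - Q)q_E - (92q_E). Setting ∂π_E/∂q_E = 0: 149 - 2q_E - (q_T) = 0.
So q_T = (220 - q_E)/2 and q_E = (149 - q_T)/2.
Solving the pair: q_T = 97, q_E = 26.
Price P = 241 - 123 = 118.
Echo's profit: (118 - 92)·26 - 169 = 507.

507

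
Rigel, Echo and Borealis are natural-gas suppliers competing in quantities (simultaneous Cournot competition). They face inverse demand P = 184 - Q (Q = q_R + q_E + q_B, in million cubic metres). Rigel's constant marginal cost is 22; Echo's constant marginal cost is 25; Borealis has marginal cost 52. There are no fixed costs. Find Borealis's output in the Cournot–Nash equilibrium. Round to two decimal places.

18.75

Rigel's profit: π_R = (184 - Q)q_R - (22q_R). Setting ∂π_R/∂q_R = 0: 162 - 2q_R - (q_E + q_B) = 0.
Echo's profit: π_E = (184 - Q)q_E - (25q_E). Setting ∂π_E/∂q_E = 0: 159 - 2q_E - (q_R + q_B) = 0.
Borealis's profit: π_B = (184 - Q)q_B - (52q_B). Setting ∂π_B/∂q_B = 0: 132 - 2q_B - (q_R + q_E) = 0.
Adding the 3 conditions: 453 − 2Q − 2Q = 0, i.e. Q = 453/4.
Back-substituting: q_R = (162 − 453/4) = 195/4, q_E = (159 − 453/4) = 183/4, q_B = (132 − 453/4) = 75/4.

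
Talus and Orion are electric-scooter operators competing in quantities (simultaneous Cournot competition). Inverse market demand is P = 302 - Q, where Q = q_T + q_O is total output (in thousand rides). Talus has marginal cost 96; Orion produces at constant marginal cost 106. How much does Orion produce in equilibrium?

62

Talus's profit: π_T = (302 - Q)q_T - (96q_T). Setting ∂π_T/∂q_T = 0: 206 - 2q_T - (q_O) = 0.
Orion's profit: π_O = (302 - Q)q_O - (106q_O). Setting ∂π_O/∂q_O = 0: 196 - 2q_O - (q_T) = 0.
Rearranging gives the reaction functions q_T = (206 - q_O)/2 and q_O = (196 - q_T)/2.
Solving the pair: q_T = 72, q_O = 62.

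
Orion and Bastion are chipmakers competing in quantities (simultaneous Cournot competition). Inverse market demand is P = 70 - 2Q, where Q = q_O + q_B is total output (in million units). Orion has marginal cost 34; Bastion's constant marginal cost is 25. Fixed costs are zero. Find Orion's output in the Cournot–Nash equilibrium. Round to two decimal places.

4.50

Orion's profit: π_O = (70 - 2Q)q_O - (34q_O). Setting ∂π_O/∂q_O = 0: 36 - 4q_O - 2(q_B) = 0.
Bastion's profit: π_B = (70 - 2Q)q_B - (25q_B). Setting ∂π_B/∂q_B = 0: 45 - 4q_B - 2(q_O) = 0.
Rearranging gives the reaction functions q_O = (36 - 2q_B)/4 and q_B = (45 - 2q_O)/4.
Substituting one into the other gives q_O = 9/2 and q_B = 9.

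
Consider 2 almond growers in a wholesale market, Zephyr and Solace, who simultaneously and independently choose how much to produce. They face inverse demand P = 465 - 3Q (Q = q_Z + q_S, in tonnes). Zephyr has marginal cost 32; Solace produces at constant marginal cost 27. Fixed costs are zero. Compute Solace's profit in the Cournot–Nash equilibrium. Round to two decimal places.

Zephyr's profit: π_Z = (465 - 3Q)q_Z - (32q_Z). Setting ∂π_Z/∂q_Z = 0: 433 - 6q_Z - 3(q_S) = 0.
Solace's profit: π_S = (465 - 3Q)q_S - (27q_S). Setting ∂π_S/∂q_S = 0: 438 - 6q_S - 3(q_Z) = 0.
So q_Z = (433 - 3q_S)/6 and q_S = (438 - 3q_Z)/6.
Solving the pair: q_Z = 428/9, q_S = 443/9.
Price P = 465 - 3·(871/9) = 524/3.
Solace's profit: (524/3 - 27)·(443/9) = 7268.4815.

7268.48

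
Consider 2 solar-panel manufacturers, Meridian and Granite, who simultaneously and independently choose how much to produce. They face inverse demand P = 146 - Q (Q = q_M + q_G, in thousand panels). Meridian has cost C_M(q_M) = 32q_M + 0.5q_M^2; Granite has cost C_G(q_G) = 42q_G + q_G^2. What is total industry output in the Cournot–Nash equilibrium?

50

Meridian's profit: π_M = (146 - Q)q_M - (32q_M + (1/2)q_M²). Setting ∂π_M/∂q_M = 0: 114 - 3q_M - (q_G) = 0.
Granite's first-order condition: 104 - 4q_G - (q_M) = 0.
So q_M = (114 - q_G)/3 and q_G = (104 - q_M)/4.
Solving the pair: q_M = 32, q_G = 18.
Total output Q = 32 + 18 = 50.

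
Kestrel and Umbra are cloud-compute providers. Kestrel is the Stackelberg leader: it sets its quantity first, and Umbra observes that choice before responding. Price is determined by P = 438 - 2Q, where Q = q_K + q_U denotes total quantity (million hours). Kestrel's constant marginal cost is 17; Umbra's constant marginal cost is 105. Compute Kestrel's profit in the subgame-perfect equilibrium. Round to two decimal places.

Solve by backward induction. Given q_K, the follower Umbra maximises π_U = (438 - 2q_K - 2q_U)q_U - 105q_U.
Follower FOC: 333 - 2q_K - 4q_U = 0, so q_U(q_K) = (333 - 2q_K)/4.
The leader anticipates this reaction. Substituting into P = 438 - 2Q gives P = 543/2 - q_K, so π_K = (543/2 - q_K)q_K - 17q_K.
The leader's first-order condition 509/2 - 2q_K = 0 yields q_K = 509/4.
Then q_U = (333 - 2·(509/4))/4 = 157/8.
Price P = 438 - 2·(1175/8) = 577/4.
Kestrel's profit: (577/4 - 17)·(509/4) = 16192.5625.

16192.56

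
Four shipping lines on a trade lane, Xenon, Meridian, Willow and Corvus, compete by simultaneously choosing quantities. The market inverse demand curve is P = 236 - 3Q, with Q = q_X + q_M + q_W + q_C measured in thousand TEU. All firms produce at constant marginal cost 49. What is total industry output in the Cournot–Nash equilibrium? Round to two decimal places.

49.87

A representative firm's profit is π_i = q_i(236 - 3Q) - 49q_i.
First-order condition (treating rivals' output as given): 187 - 6q_i - 3·Σ_{j≠i} q_j = 0.
By symmetry each firm produces the same amount; substituting Σ_{j≠i} q_j = 3q_i yields q_i = 187/15.
Total output Q = 187/15 + 187/15 + 187/15 + 187/15 = 748/15.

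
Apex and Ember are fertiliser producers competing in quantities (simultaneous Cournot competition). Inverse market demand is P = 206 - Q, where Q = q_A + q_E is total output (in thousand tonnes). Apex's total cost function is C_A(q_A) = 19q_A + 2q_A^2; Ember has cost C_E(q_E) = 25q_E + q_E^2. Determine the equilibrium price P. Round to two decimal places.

Apex's profit: π_A = (206 - Q)q_A - (19q_A + 2q_A²). Setting ∂π_A/∂q_A = 0: 187 - 6q_A - (q_E) = 0.
Ember's first-order condition: 181 - 4q_E - (q_A) = 0.
Rearranging gives the reaction functions q_A = (187 - q_E)/6 and q_E = (181 - q_A)/4.
Substituting one into the other gives q_A = 567/23 and q_E = 899/23.
Total output Q = 1466/23, so price P = 206 - 1466/23 = 142.2609.

142.26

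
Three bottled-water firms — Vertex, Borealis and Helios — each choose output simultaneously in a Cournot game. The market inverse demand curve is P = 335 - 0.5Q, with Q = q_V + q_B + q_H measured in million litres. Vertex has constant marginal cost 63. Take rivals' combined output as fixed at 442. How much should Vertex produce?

51

With rivals' combined output fixed at 442, Vertex's profit is π_V = (335 - (1/2)·442 - (1/2)q_V)q_V - (63q_V) = (114 - (1/2)q_V)q_V - (63q_V).
∂π_V/∂q_V = 51 - q_V = 0, so q_V = 51.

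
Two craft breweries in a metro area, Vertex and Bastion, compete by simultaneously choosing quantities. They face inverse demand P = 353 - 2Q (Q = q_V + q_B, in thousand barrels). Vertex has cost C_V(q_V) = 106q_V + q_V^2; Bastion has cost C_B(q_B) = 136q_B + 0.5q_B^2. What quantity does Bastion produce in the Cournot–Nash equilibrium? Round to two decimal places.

31.08

Vertex's profit: π_V = (353 - 2Q)q_V - (106q_V + q_V²). Setting ∂π_V/∂q_V = 0: 247 - 6q_V - 2(q_B) = 0.
Bastion's first-order condition: 217 - 5q_B - 2(q_V) = 0.
Rearranging gives the reaction functions q_V = (247 - 2q_B)/6 and q_B = (217 - 2q_V)/5.
Substituting one into the other gives q_V = 801/26 and q_B = 404/13.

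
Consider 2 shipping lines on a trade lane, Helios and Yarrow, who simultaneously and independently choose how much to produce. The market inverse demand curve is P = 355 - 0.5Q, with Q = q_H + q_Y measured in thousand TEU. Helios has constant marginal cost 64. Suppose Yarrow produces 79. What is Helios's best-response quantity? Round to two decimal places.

251.50

With the rival's output fixed at 79, Helios's profit is π_H = (355 - (1/2)·79 - (1/2)q_H)q_H - (64q_H) = (631/2 - (1/2)q_H)q_H - (64q_H).
∂π_H/∂q_H = 503/2 - q_H = 0, so q_H = 503/2.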